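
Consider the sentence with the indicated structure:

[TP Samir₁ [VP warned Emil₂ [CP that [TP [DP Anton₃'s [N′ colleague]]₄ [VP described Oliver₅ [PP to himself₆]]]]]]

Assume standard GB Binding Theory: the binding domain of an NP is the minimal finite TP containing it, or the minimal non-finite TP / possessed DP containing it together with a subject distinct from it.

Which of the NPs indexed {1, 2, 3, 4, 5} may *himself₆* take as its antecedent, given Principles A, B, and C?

*himself* is an anaphor, so Principle A applies: it must be bound in its binding domain.
Binding domain of *himself₆*: the embedded TP, whose subject is [Anton₃'s colleague]₄.
*Samir₁* c-commands the anaphor but is outside its binding domain → cannot satisfy Principle A.
*Emil₂* c-commands the anaphor but is outside its binding domain → cannot satisfy Principle A.
*Anton₃* does not c-command the anaphor → cannot bind it.
*[Anton₃'s colleague]₄* c-commands the anaphor within its binding domain → licit binder.
*Oliver₅* c-commands the anaphor within its binding domain → licit binder.

{4, 5}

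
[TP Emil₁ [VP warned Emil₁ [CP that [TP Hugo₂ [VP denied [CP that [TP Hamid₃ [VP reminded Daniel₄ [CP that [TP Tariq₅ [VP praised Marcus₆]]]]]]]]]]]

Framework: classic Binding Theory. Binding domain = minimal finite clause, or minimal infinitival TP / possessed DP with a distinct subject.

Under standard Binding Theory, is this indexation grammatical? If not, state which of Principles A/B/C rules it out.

Principle C

The two coindexed NPs are *Emil₁* (the lower occurrence) and *Emil₁* (the higher occurrence).
*Emil₁* (the lower occurrence) is an R-expression. Principle C requires it to be free everywhere.
*Emil₁* (the higher occurrence) c-commands it and carries the same index.
The R-expression is bound → Principle C violation.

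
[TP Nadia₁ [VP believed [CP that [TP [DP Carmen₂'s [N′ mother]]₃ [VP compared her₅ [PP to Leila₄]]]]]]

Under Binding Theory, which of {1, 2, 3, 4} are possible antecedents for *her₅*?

{1, 2}

*her* is a pronoun, so Principle B applies: it must be free in its binding domain.
Binding domain of *her₅*: the embedded TP, whose subject is [Carmen₂'s mother]₃.
*Nadia₁* c-commands the pronoun but from outside its binding domain, and is not c-commanded by it → coindexation permitted.
*Carmen₂* and the pronoun do not c-command one another → neither Principle B nor Principle C is at stake; coindexation permitted.
*[Carmen₂'s mother]₃* c-commands the pronoun within its binding domain → coindexation would violate Principle B.
*Leila₄*: the pronoun c-commands this R-expression → coindexation would violate Principle C on *Leila₄*.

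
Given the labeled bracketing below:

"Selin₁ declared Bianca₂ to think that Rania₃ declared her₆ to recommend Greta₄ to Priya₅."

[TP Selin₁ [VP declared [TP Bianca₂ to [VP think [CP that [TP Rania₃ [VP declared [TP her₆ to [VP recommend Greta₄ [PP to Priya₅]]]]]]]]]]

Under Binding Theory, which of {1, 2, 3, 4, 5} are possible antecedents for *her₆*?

{1, 2}

*her* is a pronoun, so Principle B applies: it must be free in its binding domain.
Binding domain of *her₆*: the embedded TP, whose subject is Rania₃.
*Selin₁* c-commands the pronoun but from outside its binding domain, and is not c-commanded by it → coindexation permitted.
*Bianca₂* c-commands the pronoun but from outside its binding domain, and is not c-commanded by it → coindexation permitted.
*Rania₃* c-commands the pronoun within its binding domain → coindexation would violate Principle B.
*Greta₄*: the pronoun c-commands this R-expression → coindexation would violate Principle C on *Greta₄*.
*Priya₅*: the pronoun c-commands this R-expression → coindexation would violate Principle C on *Priya₅*.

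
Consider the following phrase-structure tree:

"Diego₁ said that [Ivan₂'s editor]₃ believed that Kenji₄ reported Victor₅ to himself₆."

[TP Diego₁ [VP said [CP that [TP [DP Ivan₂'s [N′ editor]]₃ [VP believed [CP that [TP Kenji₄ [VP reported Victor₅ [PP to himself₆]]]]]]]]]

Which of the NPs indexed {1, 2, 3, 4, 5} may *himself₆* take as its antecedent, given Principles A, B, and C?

*himself* is an anaphor, so Principle A applies: it must be bound in its binding domain.
Binding domain of *himself₆*: the embedded TP, whose subject is Kenji₄.
*Diego₁* c-commands the anaphor but is outside its binding domain → cannot satisfy Principle A.
*Ivan₂* does not c-command the anaphor → cannot bind it.
*[Ivan₂'s editor]₃* c-commands the anaphor but is outside its binding domain → cannot satisfy Principle A.
*Kenji₄* c-commands the anaphor within its binding domain → licit binder.
*Victor₅* c-commands the anaphor within its binding domain → licit binder.

{4, 5}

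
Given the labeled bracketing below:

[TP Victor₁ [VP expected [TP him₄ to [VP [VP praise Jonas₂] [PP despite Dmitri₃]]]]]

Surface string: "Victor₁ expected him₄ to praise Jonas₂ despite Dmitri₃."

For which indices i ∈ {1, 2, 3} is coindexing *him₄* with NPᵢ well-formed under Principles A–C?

none

*him* is a pronoun, so Principle B applies: it must be free in its binding domain.
Binding domain of *him₄*: the matrix TP, whose subject is Victor₁.
*Victor₁* c-commands the pronoun within its binding domain → coindexation would violate Principle B.
*Jonas₂*: the pronoun c-commands this R-expression → coindexation would violate Principle C on *Jonas₂*.
*Dmitri₃*: the pronoun c-commands this R-expression → coindexation would violate Principle C on *Dmitri₃*.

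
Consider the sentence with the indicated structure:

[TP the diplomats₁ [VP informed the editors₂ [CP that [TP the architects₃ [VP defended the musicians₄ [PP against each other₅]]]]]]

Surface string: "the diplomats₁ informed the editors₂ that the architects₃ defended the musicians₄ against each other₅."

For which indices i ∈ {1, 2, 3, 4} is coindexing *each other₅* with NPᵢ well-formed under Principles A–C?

{3, 4}

*each other* is an anaphor, so Principle A applies: it must be bound in its binding domain.
Binding domain of *each other₅*: the embedded TP, whose subject is the architects₃.
*the diplomats₁* c-commands the anaphor but is outside its binding domain → cannot satisfy Principle A.
*the editors₂* c-commands the anaphor but is outside its binding domain → cannot satisfy Principle A.
*the architects₃* c-commands the anaphor within its binding domain → licit binder.
*the musicians₄* c-commands the anaphor within its binding domain → licit binder.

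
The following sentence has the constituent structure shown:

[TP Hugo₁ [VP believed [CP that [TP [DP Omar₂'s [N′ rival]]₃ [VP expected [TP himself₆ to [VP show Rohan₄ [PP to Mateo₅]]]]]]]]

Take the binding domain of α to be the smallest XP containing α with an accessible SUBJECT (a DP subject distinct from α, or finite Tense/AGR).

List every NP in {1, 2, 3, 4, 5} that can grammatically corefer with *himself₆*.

*himself* is an anaphor, so Principle A applies: it must be bound in its binding domain.
Binding domain of *himself₆*: the embedded TP, whose subject is [Omar₂'s rival]₃.
*Hugo₁* c-commands the anaphor but is outside its binding domain → cannot satisfy Principle A.
*Omar₂* does not c-command the anaphor → cannot bind it.
*[Omar₂'s rival]₃* c-commands the anaphor within its binding domain → licit binder.
*Rohan₄* does not c-command the anaphor → cannot bind it.
*Mateo₅* does not c-command the anaphor → cannot bind it.

{3}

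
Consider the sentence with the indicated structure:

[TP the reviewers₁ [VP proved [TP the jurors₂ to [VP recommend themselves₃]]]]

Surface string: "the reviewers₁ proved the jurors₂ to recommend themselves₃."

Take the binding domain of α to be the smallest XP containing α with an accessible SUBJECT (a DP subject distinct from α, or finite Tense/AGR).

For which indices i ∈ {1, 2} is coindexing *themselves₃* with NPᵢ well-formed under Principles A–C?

*themselves* is an anaphor, so Principle A applies: it must be bound in its binding domain.
Binding domain of *themselves₃*: the embedded TP, whose subject is the jurors₂.
*the reviewers₁* c-commands the anaphor but is outside its binding domain → cannot satisfy Principle A.
*the jurors₂* c-commands the anaphor within its binding domain → licit binder.

{2}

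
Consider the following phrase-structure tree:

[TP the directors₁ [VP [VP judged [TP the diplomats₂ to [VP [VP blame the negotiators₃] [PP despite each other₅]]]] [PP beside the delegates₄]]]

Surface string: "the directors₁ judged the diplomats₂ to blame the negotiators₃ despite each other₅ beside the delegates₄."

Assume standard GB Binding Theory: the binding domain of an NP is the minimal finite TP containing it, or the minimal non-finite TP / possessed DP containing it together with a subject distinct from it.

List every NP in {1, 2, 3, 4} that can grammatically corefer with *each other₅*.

{2}

*each other* is an anaphor, so Principle A applies: it must be bound in its binding domain.
Binding domain of *each other₅*: the embedded TP, whose subject is the diplomats₂.
*the directors₁* c-commands the anaphor but is outside its binding domain → cannot satisfy Principle A.
*the diplomats₂* c-commands the anaphor within its binding domain → licit binder.
*the negotiators₃* does not c-command the anaphor → cannot bind it.
*the delegates₄* does not c-command the anaphor → cannot bind it.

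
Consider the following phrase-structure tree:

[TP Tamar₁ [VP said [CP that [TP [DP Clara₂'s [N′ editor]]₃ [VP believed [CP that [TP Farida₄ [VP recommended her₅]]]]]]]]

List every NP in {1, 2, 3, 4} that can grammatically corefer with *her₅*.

*her* is a pronoun, so Principle B applies: it must be free in its binding domain.
Binding domain of *her₅*: the embedded TP, whose subject is Farida₄.
*Tamar₁* c-commands the pronoun but from outside its binding domain, and is not c-commanded by it → coindexation permitted.
*Clara₂* and the pronoun do not c-command one another → neither Principle B nor Principle C is at stake; coindexation permitted.
*[Clara₂'s editor]₃* c-commands the pronoun but from outside its binding domain, and is not c-commanded by it → coindexation permitted.
*Farida₄* c-commands the pronoun within its binding domain → coindexation would violate Principle B.

{1, 2, 3}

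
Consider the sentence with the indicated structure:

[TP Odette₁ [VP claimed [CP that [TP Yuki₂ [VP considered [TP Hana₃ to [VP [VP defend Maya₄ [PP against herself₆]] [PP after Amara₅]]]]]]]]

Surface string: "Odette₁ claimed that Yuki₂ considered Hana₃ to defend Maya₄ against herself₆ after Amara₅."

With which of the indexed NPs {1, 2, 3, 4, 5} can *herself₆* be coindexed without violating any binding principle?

*herself* is an anaphor, so Principle A applies: it must be bound in its binding domain.
Binding domain of *herself₆*: the embedded TP, whose subject is Hana₃.
*Odette₁* c-commands the anaphor but is outside its binding domain → cannot satisfy Principle A.
*Yuki₂* c-commands the anaphor but is outside its binding domain → cannot satisfy Principle A.
*Hana₃* c-commands the anaphor within its binding domain → licit binder.
*Maya₄* c-commands the anaphor within its binding domain → licit binder.
*Amara₅* does not c-command the anaphor → cannot bind it.

{3, 4}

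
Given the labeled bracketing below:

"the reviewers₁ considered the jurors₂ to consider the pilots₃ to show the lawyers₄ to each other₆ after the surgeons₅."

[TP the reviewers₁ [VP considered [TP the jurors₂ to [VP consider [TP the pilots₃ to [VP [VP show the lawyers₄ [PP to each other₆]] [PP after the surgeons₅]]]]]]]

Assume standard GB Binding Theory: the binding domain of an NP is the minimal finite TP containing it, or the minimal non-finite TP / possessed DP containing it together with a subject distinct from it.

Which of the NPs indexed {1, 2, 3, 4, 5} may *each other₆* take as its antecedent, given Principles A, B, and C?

{3, 4}

*each other* is an anaphor, so Principle A applies: it must be bound in its binding domain.
Binding domain of *each other₆*: the embedded TP, whose subject is the pilots₃.
*the reviewers₁* c-commands the anaphor but is outside its binding domain → cannot satisfy Principle A.
*the jurors₂* c-commands the anaphor but is outside its binding domain → cannot satisfy Principle A.
*the pilots₃* c-commands the anaphor within its binding domain → licit binder.
*the lawyers₄* c-commands the anaphor within its binding domain → licit binder.
*the surgeons₅* does not c-command the anaphor → cannot bind it.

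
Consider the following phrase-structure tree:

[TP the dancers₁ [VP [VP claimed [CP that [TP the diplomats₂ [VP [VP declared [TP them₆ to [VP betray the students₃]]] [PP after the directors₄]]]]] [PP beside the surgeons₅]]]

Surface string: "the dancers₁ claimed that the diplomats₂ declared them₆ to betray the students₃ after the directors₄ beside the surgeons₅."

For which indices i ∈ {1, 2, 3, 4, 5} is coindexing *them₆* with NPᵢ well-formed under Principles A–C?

*them* is a pronoun, so Principle B applies: it must be free in its binding domain.
Binding domain of *them₆*: the embedded TP, whose subject is the diplomats₂.
*the dancers₁* c-commands the pronoun but from outside its binding domain, and is not c-commanded by it → coindexation permitted.
*the diplomats₂* c-commands the pronoun within its binding domain → coindexation would violate Principle B.
*the students₃*: the pronoun c-commands this R-expression → coindexation would violate Principle C on *the students₃*.
*the directors₄* and the pronoun do not c-command one another → neither Principle B nor Principle C is at stake; coindexation permitted.
*the surgeons₅* and the pronoun do not c-command one another → neither Principle B nor Principle C is at stake; coindexation permitted.

{1, 4, 5}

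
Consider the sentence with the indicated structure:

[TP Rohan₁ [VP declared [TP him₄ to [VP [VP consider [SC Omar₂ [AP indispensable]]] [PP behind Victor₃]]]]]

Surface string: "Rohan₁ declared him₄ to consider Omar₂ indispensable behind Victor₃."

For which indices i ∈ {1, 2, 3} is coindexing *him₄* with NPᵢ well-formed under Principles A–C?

none

*him* is a pronoun, so Principle B applies: it must be free in its binding domain.
Binding domain of *him₄*: the matrix TP, whose subject is Rohan₁.
*Rohan₁* c-commands the pronoun within its binding domain → coindexation would violate Principle B.
*Omar₂*: the pronoun c-commands this R-expression → coindexation would violate Principle C on *Omar₂*.
*Victor₃*: the pronoun c-commands this R-expression → coindexation would violate Principle C on *Victor₃*.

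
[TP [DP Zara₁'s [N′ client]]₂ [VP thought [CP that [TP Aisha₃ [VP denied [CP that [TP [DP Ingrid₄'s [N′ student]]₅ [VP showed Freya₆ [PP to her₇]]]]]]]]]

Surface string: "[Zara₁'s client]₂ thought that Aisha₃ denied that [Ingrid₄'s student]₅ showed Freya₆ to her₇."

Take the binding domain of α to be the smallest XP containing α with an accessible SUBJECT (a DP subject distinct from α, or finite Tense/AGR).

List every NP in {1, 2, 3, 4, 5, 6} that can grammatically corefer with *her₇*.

{1, 2, 3, 4}

*her* is a pronoun, so Principle B applies: it must be free in its binding domain.
Binding domain of *her₇*: the embedded TP, whose subject is [Ingrid₄'s student]₅.
*Zara₁* and the pronoun do not c-command one another → neither Principle B nor Principle C is at stake; coindexation permitted.
*[Zara₁'s client]₂* c-commands the pronoun but from outside its binding domain, and is not c-commanded by it → coindexation permitted.
*Aisha₃* c-commands the pronoun but from outside its binding domain, and is not c-commanded by it → coindexation permitted.
*Ingrid₄* and the pronoun do not c-command one another → neither Principle B nor Principle C is at stake; coindexation permitted.
*[Ingrid₄'s student]₅* c-commands the pronoun within its binding domain → coindexation would violate Principle B.
*Freya₆* c-commands the pronoun within its binding domain → coindexation would violate Principle B.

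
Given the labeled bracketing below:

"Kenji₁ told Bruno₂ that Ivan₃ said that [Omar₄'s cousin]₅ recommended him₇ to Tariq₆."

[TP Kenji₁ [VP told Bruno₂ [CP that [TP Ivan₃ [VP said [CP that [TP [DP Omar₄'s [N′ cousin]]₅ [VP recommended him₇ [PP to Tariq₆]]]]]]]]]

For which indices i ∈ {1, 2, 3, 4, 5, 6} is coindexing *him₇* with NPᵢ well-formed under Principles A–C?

{1, 2, 3, 4}

*him* is a pronoun, so Principle B applies: it must be free in its binding domain.
Binding domain of *him₇*: the embedded TP, whose subject is [Omar₄'s cousin]₅.
*Kenji₁* c-commands the pronoun but from outside its binding domain, and is not c-commanded by it → coindexation permitted.
*Bruno₂* c-commands the pronoun but from outside its binding domain, and is not c-commanded by it → coindexation permitted.
*Ivan₃* c-commands the pronoun but from outside its binding domain, and is not c-commanded by it → coindexation permitted.
*Omar₄* and the pronoun do not c-command one another → neither Principle B nor Principle C is at stake; coindexation permitted.
*[Omar₄'s cousin]₅* c-commands the pronoun within its binding domain → coindexation would violate Principle B.
*Tariq₆*: the pronoun c-commands this R-expression → coindexation would violate Principle C on *Tariq₆*.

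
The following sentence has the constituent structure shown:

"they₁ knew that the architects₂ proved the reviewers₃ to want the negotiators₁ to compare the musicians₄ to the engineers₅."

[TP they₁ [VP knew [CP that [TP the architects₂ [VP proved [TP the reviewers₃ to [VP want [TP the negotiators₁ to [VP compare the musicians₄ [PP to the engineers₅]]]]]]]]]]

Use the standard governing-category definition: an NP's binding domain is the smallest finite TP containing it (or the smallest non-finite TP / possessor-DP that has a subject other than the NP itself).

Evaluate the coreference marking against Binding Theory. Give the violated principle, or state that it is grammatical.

Principle C

The two coindexed NPs are *they₁* and *the negotiators₁*.
*the negotiators₁* is an R-expression. Principle C requires it to be free everywhere.
*they₁* c-commands it and carries the same index.
The R-expression is bound → Principle C violation.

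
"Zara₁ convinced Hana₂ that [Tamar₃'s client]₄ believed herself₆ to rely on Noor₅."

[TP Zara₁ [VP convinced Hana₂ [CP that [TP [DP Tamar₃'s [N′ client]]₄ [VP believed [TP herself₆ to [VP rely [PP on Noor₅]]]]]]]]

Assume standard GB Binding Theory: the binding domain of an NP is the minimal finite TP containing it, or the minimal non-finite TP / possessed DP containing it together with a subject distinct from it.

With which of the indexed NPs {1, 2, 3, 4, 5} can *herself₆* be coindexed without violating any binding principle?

{4}

*herself* is an anaphor, so Principle A applies: it must be bound in its binding domain.
Binding domain of *herself₆*: the embedded TP, whose subject is [Tamar₃'s client]₄.
*Zara₁* c-commands the anaphor but is outside its binding domain → cannot satisfy Principle A.
*Hana₂* c-commands the anaphor but is outside its binding domain → cannot satisfy Principle A.
*Tamar₃* does not c-command the anaphor → cannot bind it.
*[Tamar₃'s client]₄* c-commands the anaphor within its binding domain → licit binder.
*Noor₅* does not c-command the anaphor → cannot bind it.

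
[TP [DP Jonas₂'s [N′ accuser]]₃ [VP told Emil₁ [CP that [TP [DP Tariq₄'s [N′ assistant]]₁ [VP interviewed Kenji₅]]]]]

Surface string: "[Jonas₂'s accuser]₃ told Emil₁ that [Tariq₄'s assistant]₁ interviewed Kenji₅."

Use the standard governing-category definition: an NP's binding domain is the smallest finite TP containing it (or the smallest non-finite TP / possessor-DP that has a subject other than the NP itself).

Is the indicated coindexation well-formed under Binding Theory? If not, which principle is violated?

Principle C

The two coindexed NPs are *[Tariq₄'s assistant]₁* and *Emil₁*.
*[Tariq₄'s assistant]₁* is an R-expression. Principle C requires it to be free everywhere.
*Emil₁* c-commands it and carries the same index.
The R-expression is bound → Principle C violation.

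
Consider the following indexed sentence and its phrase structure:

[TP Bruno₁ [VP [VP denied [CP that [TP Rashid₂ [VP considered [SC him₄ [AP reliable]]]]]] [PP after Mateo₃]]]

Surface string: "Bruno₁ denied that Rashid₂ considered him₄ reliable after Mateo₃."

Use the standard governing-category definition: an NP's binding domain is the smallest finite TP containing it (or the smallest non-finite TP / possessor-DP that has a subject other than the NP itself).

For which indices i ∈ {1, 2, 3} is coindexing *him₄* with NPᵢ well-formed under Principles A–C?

{1, 3}

*him* is a pronoun, so Principle B applies: it must be free in its binding domain.
Binding domain of *him₄*: the embedded TP, whose subject is Rashid₂.
*Bruno₁* c-commands the pronoun but from outside its binding domain, and is not c-commanded by it → coindexation permitted.
*Rashid₂* c-commands the pronoun within its binding domain → coindexation would violate Principle B.
*Mateo₃* and the pronoun do not c-command one another → neither Principle B nor Principle C is at stake; coindexation permitted.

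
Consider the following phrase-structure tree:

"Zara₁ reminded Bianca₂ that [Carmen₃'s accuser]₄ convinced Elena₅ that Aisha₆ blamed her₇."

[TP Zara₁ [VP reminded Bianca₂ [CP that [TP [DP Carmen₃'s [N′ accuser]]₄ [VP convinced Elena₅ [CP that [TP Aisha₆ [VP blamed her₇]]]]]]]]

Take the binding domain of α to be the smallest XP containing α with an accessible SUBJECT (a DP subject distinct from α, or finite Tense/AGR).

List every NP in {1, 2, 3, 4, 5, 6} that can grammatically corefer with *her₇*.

{1, 2, 3, 4, 5}

*her* is a pronoun, so Principle B applies: it must be free in its binding domain.
Binding domain of *her₇*: the embedded TP, whose subject is Aisha₆.
*Zara₁* c-commands the pronoun but from outside its binding domain, and is not c-commanded by it → coindexation permitted.
*Bianca₂* c-commands the pronoun but from outside its binding domain, and is not c-commanded by it → coindexation permitted.
*Carmen₃* and the pronoun do not c-command one another → neither Principle B nor Principle C is at stake; coindexation permitted.
*[Carmen₃'s accuser]₄* c-commands the pronoun but from outside its binding domain, and is not c-commanded by it → coindexation permitted.
*Elena₅* c-commands the pronoun but from outside its binding domain, and is not c-commanded by it → coindexation permitted.
*Aisha₆* c-commands the pronoun within its binding domain → coindexation would violate Principle B.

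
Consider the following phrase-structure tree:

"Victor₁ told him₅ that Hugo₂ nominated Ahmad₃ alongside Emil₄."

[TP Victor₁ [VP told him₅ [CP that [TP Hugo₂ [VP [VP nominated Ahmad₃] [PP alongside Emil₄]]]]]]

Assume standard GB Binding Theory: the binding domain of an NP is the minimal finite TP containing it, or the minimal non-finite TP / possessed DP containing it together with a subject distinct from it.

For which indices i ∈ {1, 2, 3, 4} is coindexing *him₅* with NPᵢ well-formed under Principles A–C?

none

*him* is a pronoun, so Principle B applies: it must be free in its binding domain.
Binding domain of *him₅*: the matrix TP, whose subject is Victor₁.
*Victor₁* c-commands the pronoun within its binding domain → coindexation would violate Principle B.
*Hugo₂*: the pronoun c-commands this R-expression → coindexation would violate Principle C on *Hugo₂*.
*Ahmad₃*: the pronoun c-commands this R-expression → coindexation would violate Principle C on *Ahmad₃*.
*Emil₄*: the pronoun c-commands this R-expression → coindexation would violate Principle C on *Emil₄*.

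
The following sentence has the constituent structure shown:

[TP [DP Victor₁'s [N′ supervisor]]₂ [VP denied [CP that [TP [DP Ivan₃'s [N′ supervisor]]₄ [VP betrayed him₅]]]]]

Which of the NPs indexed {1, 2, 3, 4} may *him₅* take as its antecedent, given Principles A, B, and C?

*him* is a pronoun, so Principle B applies: it must be free in its binding domain.
Binding domain of *him₅*: the embedded TP, whose subject is [Ivan₃'s supervisor]₄.
*Victor₁* and the pronoun do not c-command one another → neither Principle B nor Principle C is at stake; coindexation permitted.
*[Victor₁'s supervisor]₂* c-commands the pronoun but from outside its binding domain, and is not c-commanded by it → coindexation permitted.
*Ivan₃* and the pronoun do not c-command one another → neither Principle B nor Principle C is at stake; coindexation permitted.
*[Ivan₃'s supervisor]₄* c-commands the pronoun within its binding domain → coindexation would violate Principle B.

{1, 2, 3}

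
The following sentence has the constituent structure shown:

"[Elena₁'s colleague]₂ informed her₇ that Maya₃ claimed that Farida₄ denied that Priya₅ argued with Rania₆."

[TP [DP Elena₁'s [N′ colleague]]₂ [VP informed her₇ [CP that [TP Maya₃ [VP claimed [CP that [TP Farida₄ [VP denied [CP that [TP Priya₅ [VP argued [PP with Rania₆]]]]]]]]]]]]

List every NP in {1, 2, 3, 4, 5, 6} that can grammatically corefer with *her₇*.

*her* is a pronoun, so Principle B applies: it must be free in its binding domain.
Binding domain of *her₇*: the matrix TP, whose subject is [Elena₁'s colleague]₂.
*Elena₁* and the pronoun do not c-command one another → neither Principle B nor Principle C is at stake; coindexation permitted.
*[Elena₁'s colleague]₂* c-commands the pronoun within its binding domain → coindexation would violate Principle B.
*Maya₃*: the pronoun c-commands this R-expression → coindexation would violate Principle C on *Maya₃*.
*Farida₄*: the pronoun c-commands this R-expression → coindexation would violate Principle C on *Farida₄*.
*Priya₅*: the pronoun c-commands this R-expression → coindexation would violate Principle C on *Priya₅*.
*Rania₆*: the pronoun c-commands this R-expression → coindexation would violate Principle C on *Rania₆*.

{1}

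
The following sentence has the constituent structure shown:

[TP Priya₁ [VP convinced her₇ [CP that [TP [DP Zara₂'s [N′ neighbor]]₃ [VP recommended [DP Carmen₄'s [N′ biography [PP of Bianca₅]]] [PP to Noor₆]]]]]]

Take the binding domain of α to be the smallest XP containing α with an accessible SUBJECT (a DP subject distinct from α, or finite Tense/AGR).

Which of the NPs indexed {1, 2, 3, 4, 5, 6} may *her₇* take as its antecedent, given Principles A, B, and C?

*her* is a pronoun, so Principle B applies: it must be free in its binding domain.
Binding domain of *her₇*: the matrix TP, whose subject is Priya₁.
*Priya₁* c-commands the pronoun within its binding domain → coindexation would violate Principle B.
*Zara₂*: the pronoun c-commands this R-expression → coindexation would violate Principle C on *Zara₂*.
*[Zara₂'s neighbor]₃*: the pronoun c-commands this R-expression → coindexation would violate Principle C on *[Zara₂'s neighbor]₃*.
*Carmen₄*: the pronoun c-commands this R-expression → coindexation would violate Principle C on *Carmen₄*.
*Bianca₅*: the pronoun c-commands this R-expression → coindexation would violate Principle C on *Bianca₅*.
*Noor₆*: the pronoun c-commands this R-expression → coindexation would violate Principle C on *Noor₆*.

none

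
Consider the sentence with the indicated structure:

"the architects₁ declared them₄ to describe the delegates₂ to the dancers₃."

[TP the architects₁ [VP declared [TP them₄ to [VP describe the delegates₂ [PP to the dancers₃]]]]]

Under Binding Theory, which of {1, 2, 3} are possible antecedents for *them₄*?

*them* is a pronoun, so Principle B applies: it must be free in its binding domain.
Binding domain of *them₄*: the matrix TP, whose subject is the architects₁.
*the architects₁* c-commands the pronoun within its binding domain → coindexation would violate Principle B.
*the delegates₂*: the pronoun c-commands this R-expression → coindexation would violate Principle C on *the delegates₂*.
*the dancers₃*: the pronoun c-commands this R-expression → coindexation would violate Principle C on *the dancers₃*.

none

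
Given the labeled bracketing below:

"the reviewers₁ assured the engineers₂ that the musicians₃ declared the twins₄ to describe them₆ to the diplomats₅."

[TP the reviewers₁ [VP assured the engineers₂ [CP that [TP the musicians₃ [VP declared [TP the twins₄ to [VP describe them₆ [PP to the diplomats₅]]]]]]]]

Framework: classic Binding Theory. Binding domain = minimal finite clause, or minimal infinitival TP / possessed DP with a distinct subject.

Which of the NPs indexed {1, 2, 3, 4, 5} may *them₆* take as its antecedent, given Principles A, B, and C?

{1, 2, 3}

*them* is a pronoun, so Principle B applies: it must be free in its binding domain.
Binding domain of *them₆*: the embedded TP, whose subject is the twins₄.
*the reviewers₁* c-commands the pronoun but from outside its binding domain, and is not c-commanded by it → coindexation permitted.
*the engineers₂* c-commands the pronoun but from outside its binding domain, and is not c-commanded by it → coindexation permitted.
*the musicians₃* c-commands the pronoun but from outside its binding domain, and is not c-commanded by it → coindexation permitted.
*the twins₄* c-commands the pronoun within its binding domain → coindexation would violate Principle B.
*the diplomats₅*: the pronoun c-commands this R-expression → coindexation would violate Principle C on *the diplomats₅*.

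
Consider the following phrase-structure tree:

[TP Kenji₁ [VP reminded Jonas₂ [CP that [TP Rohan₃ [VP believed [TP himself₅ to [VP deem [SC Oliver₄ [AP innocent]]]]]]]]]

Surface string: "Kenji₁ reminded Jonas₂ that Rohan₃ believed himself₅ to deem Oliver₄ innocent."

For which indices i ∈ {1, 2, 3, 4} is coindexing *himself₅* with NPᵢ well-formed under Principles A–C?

*himself* is an anaphor, so Principle A applies: it must be bound in its binding domain.
Binding domain of *himself₅*: the embedded TP, whose subject is Rohan₃.
*Kenji₁* c-commands the anaphor but is outside its binding domain → cannot satisfy Principle A.
*Jonas₂* c-commands the anaphor but is outside its binding domain → cannot satisfy Principle A.
*Rohan₃* c-commands the anaphor within its binding domain → licit binder.
*Oliver₄* does not c-command the anaphor → cannot bind it.

{3}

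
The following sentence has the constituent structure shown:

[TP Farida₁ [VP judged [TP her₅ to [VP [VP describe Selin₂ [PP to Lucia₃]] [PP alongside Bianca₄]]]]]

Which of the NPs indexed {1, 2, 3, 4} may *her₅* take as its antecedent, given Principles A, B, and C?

*her* is a pronoun, so Principle B applies: it must be free in its binding domain.
Binding domain of *her₅*: the matrix TP, whose subject is Farida₁.
*Farida₁* c-commands the pronoun within its binding domain → coindexation would violate Principle B.
*Selin₂*: the pronoun c-commands this R-expression → coindexation would violate Principle C on *Selin₂*.
*Lucia₃*: the pronoun c-commands this R-expression → coindexation would violate Principle C on *Lucia₃*.
*Bianca₄*: the pronoun c-commands this R-expression → coindexation would violate Principle C on *Bianca₄*.

none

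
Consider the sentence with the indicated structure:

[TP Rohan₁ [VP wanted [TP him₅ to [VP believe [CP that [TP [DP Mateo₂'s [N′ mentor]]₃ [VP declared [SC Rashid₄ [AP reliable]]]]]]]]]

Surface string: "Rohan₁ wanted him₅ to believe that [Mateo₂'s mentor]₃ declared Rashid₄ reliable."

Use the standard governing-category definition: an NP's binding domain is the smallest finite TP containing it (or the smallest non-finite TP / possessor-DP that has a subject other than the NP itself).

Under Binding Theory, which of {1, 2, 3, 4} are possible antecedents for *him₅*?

*him* is a pronoun, so Principle B applies: it must be free in its binding domain.
Binding domain of *him₅*: the matrix TP, whose subject is Rohan₁.
*Rohan₁* c-commands the pronoun within its binding domain → coindexation would violate Principle B.
*Mateo₂*: the pronoun c-commands this R-expression → coindexation would violate Principle C on *Mateo₂*.
*[Mateo₂'s mentor]₃*: the pronoun c-commands this R-expression → coindexation would violate Principle C on *[Mateo₂'s mentor]₃*.
*Rashid₄*: the pronoun c-commands this R-expression → coindexation would violate Principle C on *Rashid₄*.

none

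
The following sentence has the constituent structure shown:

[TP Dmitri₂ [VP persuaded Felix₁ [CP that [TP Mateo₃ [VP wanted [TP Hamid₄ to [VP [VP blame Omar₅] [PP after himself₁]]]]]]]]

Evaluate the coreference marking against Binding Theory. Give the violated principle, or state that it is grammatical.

The two coindexed NPs are *Felix₁* and *himself₁*.
*himself₁* is an anaphor. Principle A requires it to be bound within its binding domain — the embedded TP, whose subject is Hamid₄.
Within that domain it is c-commanded by *Hamid₄*, which does not share its index.
*Felix₁* does c-command the anaphor, but from outside its binding domain.
The anaphor is unbound in its domain → Principle A violation.

Principle A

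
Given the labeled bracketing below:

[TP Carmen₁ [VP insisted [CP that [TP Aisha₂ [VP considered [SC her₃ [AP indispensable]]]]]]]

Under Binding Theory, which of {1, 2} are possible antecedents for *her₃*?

*her* is a pronoun, so Principle B applies: it must be free in its binding domain.
Binding domain of *her₃*: the embedded TP, whose subject is Aisha₂.
*Carmen₁* c-commands the pronoun but from outside its binding domain, and is not c-commanded by it → coindexation permitted.
*Aisha₂* c-commands the pronoun within its binding domain → coindexation would violate Principle B.

{1}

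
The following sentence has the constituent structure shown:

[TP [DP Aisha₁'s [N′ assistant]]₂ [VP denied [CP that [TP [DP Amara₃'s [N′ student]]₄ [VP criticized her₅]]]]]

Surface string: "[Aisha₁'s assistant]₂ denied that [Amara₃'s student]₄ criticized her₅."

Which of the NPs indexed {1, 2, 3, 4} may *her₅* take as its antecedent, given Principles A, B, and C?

*her* is a pronoun, so Principle B applies: it must be free in its binding domain.
Binding domain of *her₅*: the embedded TP, whose subject is [Amara₃'s student]₄.
*Aisha₁* and the pronoun do not c-command one another → neither Principle B nor Principle C is at stake; coindexation permitted.
*[Aisha₁'s assistant]₂* c-commands the pronoun but from outside its binding domain, and is not c-commanded by it → coindexation permitted.
*Amara₃* and the pronoun do not c-command one another → neither Principle B nor Principle C is at stake; coindexation permitted.
*[Amara₃'s student]₄* c-commands the pronoun within its binding domain → coindexation would violate Principle B.

{1, 2, 3}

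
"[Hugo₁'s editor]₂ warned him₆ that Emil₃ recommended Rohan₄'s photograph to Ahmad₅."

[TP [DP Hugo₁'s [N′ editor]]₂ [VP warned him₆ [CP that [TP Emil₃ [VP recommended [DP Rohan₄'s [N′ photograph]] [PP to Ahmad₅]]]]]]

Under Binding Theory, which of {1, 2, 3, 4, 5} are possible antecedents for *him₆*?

*him* is a pronoun, so Principle B applies: it must be free in its binding domain.
Binding domain of *him₆*: the matrix TP, whose subject is [Hugo₁'s editor]₂.
*Hugo₁* and the pronoun do not c-command one another → neither Principle B nor Principle C is at stake; coindexation permitted.
*[Hugo₁'s editor]₂* c-commands the pronoun within its binding domain → coindexation would violate Principle B.
*Emil₃*: the pronoun c-commands this R-expression → coindexation would violate Principle C on *Emil₃*.
*Rohan₄*: the pronoun c-commands this R-expression → coindexation would violate Principle C on *Rohan₄*.
*Ahmad₅*: the pronoun c-commands this R-expression → coindexation would violate Principle C on *Ahmad₅*.

{1}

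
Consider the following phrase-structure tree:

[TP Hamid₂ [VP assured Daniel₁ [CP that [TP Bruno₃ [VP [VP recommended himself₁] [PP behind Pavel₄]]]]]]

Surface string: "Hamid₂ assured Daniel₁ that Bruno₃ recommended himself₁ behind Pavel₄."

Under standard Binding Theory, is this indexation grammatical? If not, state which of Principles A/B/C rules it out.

The two coindexed NPs are *Daniel₁* and *himself₁*.
*himself₁* is an anaphor. Principle A requires it to be bound within its binding domain — the embedded TP, whose subject is Bruno₃.
Within that domain it is c-commanded by *Bruno₃*, which does not share its index.
*Daniel₁* does c-command the anaphor, but from outside its binding domain.
The anaphor is unbound in its domain → Principle A violation.

Principle A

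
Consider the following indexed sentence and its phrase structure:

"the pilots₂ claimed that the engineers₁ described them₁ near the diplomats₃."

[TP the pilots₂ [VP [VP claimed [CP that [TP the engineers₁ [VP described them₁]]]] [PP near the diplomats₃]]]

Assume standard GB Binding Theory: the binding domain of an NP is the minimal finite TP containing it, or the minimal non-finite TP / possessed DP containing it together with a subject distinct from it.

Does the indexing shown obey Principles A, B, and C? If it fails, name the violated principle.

The two coindexed NPs are *the engineers₁* and *them₁*.
*them₁* is a pronoun. Its binding domain is the embedded TP, whose subject is the engineers₁.
*the engineers₁* c-commands it within that domain and carries the same index.
The pronoun is locally bound → Principle B violation.

Principle B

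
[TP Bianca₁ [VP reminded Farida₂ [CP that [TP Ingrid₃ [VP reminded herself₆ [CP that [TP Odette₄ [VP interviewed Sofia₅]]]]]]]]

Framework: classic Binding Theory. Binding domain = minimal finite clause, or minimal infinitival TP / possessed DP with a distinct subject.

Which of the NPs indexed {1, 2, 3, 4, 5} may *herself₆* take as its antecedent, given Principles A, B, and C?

{3}

*herself* is an anaphor, so Principle A applies: it must be bound in its binding domain.
Binding domain of *herself₆*: the embedded TP, whose subject is Ingrid₃.
*Bianca₁* c-commands the anaphor but is outside its binding domain → cannot satisfy Principle A.
*Farida₂* c-commands the anaphor but is outside its binding domain → cannot satisfy Principle A.
*Ingrid₃* c-commands the anaphor within its binding domain → licit binder.
*Odette₄* does not c-command the anaphor → cannot bind it.
*Sofia₅* does not c-command the anaphor → cannot bind it.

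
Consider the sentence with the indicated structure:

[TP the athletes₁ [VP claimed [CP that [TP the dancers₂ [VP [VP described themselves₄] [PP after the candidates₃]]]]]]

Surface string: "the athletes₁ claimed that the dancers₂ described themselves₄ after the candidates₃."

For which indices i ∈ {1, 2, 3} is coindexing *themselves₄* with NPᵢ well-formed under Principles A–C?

{2}

*themselves* is an anaphor, so Principle A applies: it must be bound in its binding domain.
Binding domain of *themselves₄*: the embedded TP, whose subject is the dancers₂.
*the athletes₁* c-commands the anaphor but is outside its binding domain → cannot satisfy Principle A.
*the dancers₂* c-commands the anaphor within its binding domain → licit binder.
*the candidates₃* does not c-command the anaphor → cannot bind it.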